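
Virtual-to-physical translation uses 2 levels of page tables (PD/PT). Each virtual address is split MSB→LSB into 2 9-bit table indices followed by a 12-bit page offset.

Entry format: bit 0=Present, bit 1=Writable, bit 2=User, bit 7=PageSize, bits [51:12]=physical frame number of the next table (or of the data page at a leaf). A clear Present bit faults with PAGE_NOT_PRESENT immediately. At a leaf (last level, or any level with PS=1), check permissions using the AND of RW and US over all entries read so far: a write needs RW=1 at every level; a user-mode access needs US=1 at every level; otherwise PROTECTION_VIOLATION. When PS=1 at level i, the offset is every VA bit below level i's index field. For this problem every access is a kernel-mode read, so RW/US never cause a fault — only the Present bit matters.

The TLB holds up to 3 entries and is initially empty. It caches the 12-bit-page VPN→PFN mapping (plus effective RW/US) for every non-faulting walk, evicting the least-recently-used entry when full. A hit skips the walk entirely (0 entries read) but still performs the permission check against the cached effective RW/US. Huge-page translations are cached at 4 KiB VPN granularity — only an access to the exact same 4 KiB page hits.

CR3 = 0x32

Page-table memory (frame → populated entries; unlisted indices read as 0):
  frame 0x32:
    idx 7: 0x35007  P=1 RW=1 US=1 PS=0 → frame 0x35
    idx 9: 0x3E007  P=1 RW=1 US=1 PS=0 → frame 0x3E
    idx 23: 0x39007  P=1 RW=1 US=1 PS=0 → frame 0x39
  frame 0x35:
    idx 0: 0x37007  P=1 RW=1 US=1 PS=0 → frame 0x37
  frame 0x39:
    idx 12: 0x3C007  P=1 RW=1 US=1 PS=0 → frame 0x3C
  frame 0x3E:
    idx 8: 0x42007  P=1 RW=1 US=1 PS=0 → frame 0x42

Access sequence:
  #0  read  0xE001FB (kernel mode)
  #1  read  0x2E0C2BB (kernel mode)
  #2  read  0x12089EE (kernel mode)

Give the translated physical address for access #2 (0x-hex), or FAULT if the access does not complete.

Per-access translation:
#0 VA=0xE001FB (r,kernel):
  lvl0: tbl 0x32, slot 7 ⇒ 0x35007 (P1/RW1/US1/PS0)
  lvl1: tbl 0x35, slot 0 ⇒ 0x37007 (P1/RW1/US1/PS0)
  → PA=0x371FB  (2 entries read)
#1 VA=0x2E0C2BB (r,kernel):
  lvl0: tbl 0x32, slot 23 ⇒ 0x39007 (P1/RW1/US1/PS0)
  lvl1: tbl 0x39, slot 12 ⇒ 0x3C007 (P1/RW1/US1/PS0)
  → PA=0x3C2BB  (2 entries read)
#2 VA=0x12089EE (r,kernel):
  lvl0: tbl 0x32, slot 9 ⇒ 0x3E007 (P1/RW1/US1/PS0)
  lvl1: tbl 0x3E, slot 8 ⇒ 0x42007 (P1/RW1/US1/PS0)
  → PA=0x429EE  (2 entries read)

Access #2 PA: 0x429EE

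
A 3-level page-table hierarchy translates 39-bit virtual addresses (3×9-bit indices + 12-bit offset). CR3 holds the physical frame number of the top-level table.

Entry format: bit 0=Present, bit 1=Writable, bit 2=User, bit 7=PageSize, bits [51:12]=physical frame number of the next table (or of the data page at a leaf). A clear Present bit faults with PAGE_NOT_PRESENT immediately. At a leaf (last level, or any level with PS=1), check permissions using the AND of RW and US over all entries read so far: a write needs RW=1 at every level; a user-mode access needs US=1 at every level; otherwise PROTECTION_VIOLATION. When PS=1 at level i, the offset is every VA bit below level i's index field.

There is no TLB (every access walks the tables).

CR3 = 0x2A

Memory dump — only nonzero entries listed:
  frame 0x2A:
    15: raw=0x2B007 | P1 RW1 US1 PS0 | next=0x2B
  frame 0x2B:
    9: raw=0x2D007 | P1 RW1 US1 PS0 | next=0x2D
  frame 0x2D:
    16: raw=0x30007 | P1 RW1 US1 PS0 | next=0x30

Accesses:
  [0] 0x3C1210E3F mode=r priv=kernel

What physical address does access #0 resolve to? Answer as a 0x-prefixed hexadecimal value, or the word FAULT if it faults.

Walk each access:
#0 VA=0x3C1210E3F (r,kernel):
  L0 @0x2A[15] → 0x2B007  P=1,RW=1,US=1,PS=0
  L1 @0x2B[9] → 0x2D007  P=1,RW=1,US=1,PS=0
  L2 @0x2D[16] → 0x30007  P=1,RW=1,US=1,PS=0
  ⇒ phys 0x30E3F  [3 reads]

Access #0 PA: 0x30E3F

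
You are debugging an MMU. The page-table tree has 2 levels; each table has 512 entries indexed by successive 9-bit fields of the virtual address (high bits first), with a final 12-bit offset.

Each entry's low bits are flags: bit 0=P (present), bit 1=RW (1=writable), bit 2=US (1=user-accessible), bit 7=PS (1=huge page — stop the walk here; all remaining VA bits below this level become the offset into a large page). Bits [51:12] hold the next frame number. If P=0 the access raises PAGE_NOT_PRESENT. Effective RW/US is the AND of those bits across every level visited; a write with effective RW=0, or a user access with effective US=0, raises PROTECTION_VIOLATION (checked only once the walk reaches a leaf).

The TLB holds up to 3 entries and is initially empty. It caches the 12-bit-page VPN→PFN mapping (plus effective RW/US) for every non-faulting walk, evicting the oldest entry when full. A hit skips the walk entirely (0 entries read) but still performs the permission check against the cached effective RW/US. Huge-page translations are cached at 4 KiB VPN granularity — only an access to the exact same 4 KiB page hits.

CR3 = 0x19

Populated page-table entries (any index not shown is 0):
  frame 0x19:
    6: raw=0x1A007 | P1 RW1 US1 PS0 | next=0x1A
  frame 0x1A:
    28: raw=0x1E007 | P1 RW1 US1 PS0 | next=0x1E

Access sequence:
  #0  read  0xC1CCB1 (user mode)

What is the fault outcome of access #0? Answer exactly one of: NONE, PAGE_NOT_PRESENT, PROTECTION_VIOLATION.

Per-access translation:
#0 VA=0xC1CCB1 (r,user):
  [0] read 0x19 idx=6: raw=0x1A007 flags P=1 W=1 U=1 S=0
  [1] read 0x1A idx=28: raw=0x1E007 flags P=1 W=1 U=1 S=0
  ⇒ phys 0x1ECB1  [2 reads]

Access #0 fault: NONE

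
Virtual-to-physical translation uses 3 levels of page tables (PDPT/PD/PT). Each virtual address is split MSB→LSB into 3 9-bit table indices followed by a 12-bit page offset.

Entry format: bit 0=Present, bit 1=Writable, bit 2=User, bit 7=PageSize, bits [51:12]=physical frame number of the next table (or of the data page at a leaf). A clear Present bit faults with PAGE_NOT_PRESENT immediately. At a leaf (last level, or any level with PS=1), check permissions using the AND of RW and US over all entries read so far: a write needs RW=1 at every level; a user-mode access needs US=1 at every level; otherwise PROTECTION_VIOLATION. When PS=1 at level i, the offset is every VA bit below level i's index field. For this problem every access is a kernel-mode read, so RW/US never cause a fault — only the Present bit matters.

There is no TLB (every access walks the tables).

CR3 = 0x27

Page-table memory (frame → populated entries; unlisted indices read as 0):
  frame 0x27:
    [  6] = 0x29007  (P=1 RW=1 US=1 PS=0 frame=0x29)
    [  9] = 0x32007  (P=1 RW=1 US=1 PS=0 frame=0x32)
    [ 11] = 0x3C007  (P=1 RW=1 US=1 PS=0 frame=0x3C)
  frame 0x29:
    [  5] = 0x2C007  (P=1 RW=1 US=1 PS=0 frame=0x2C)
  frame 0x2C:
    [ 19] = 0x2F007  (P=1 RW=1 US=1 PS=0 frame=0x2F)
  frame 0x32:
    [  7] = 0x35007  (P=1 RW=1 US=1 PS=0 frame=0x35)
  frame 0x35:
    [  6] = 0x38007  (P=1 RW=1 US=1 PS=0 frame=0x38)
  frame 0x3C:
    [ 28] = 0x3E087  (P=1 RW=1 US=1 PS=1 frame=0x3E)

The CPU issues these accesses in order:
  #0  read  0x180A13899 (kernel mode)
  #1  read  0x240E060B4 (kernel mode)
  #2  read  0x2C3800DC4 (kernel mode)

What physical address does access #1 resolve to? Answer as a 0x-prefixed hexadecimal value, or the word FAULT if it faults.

Trace:
#0 VA=0x180A13899 (r,kernel):
  L0: frame=0x27 idx=6 entry=0x29007 [P=1 RW=1 US=1 PS=0]
  L1: frame=0x29 idx=5 entry=0x2C007 [P=1 RW=1 US=1 PS=0]
  L2: frame=0x2C idx=19 entry=0x2F007 [P=1 RW=1 US=1 PS=0]
  ⇒ phys 0x2F899  [3 reads]
#1 VA=0x240E060B4 (r,kernel):
  L0: frame=0x27 idx=9 entry=0x32007 [P=1 RW=1 US=1 PS=0]
  L1: frame=0x32 idx=7 entry=0x35007 [P=1 RW=1 US=1 PS=0]
  L2: frame=0x35 idx=6 entry=0x38007 [P=1 RW=1 US=1 PS=0]
  ⇒ phys 0x380B4  [3 reads]
#2 VA=0x2C3800DC4 (r,kernel):
  L0: frame=0x27 idx=11 entry=0x3C007 [P=1 RW=1 US=1 PS=0]
  L1: frame=0x3C idx=28 entry=0x3E087 [P=1 RW=1 US=1 PS=1]
  ⇒ phys 0x3EDC4 (huge @L1)  [2 reads]

Access #1 PA: 0x380B4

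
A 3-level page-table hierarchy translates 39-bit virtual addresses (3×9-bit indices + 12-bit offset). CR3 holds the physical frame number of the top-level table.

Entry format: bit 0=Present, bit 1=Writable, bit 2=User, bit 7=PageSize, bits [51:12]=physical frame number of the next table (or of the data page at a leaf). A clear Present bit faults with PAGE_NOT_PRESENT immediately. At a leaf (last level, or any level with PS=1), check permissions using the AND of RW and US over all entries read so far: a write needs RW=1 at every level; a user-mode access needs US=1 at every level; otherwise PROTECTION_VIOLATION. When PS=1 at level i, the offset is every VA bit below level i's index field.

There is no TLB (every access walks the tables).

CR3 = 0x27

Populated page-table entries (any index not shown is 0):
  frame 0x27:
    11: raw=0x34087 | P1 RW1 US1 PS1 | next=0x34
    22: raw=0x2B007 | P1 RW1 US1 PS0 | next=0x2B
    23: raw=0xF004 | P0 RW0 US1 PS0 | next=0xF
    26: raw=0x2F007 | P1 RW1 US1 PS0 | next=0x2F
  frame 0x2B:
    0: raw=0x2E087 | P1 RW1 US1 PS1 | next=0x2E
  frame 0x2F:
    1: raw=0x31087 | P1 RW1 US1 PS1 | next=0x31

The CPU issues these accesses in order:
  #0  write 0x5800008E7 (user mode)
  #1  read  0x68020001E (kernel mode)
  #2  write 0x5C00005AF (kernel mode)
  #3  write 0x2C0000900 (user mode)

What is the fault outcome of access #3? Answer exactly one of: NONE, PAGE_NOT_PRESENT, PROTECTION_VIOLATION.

Walk each access:
#0 VA=0x5800008E7 (w,user):
  L0 @0x27[22] → 0x2B007  P=1,RW=1,US=1,PS=0
  L1 @0x2B[0] → 0x2E087  P=1,RW=1,US=1,PS=1
  ⇒ phys 0x2E8E7 (huge @L1)  [2 reads]
#1 VA=0x68020001E (r,kernel):
  L0 @0x27[26] → 0x2F007  P=1,RW=1,US=1,PS=0
  L1 @0x2F[1] → 0x31087  P=1,RW=1,US=1,PS=1
  ⇒ phys 0x3101E (huge @L1)  [2 reads]
#2 VA=0x5C00005AF (w,kernel):
  L0 @0x27[23] → 0xF004  P=0,RW=0,US=1,PS=0
  → PAGE_NOT_PRESENT  (1 entries read)
#3 VA=0x2C0000900 (w,user):
  L0 @0x27[11] → 0x34087  P=1,RW=1,US=1,PS=1
  ⇒ phys 0x34900 (huge @L0)  [1 reads]

Access #3 fault: NONE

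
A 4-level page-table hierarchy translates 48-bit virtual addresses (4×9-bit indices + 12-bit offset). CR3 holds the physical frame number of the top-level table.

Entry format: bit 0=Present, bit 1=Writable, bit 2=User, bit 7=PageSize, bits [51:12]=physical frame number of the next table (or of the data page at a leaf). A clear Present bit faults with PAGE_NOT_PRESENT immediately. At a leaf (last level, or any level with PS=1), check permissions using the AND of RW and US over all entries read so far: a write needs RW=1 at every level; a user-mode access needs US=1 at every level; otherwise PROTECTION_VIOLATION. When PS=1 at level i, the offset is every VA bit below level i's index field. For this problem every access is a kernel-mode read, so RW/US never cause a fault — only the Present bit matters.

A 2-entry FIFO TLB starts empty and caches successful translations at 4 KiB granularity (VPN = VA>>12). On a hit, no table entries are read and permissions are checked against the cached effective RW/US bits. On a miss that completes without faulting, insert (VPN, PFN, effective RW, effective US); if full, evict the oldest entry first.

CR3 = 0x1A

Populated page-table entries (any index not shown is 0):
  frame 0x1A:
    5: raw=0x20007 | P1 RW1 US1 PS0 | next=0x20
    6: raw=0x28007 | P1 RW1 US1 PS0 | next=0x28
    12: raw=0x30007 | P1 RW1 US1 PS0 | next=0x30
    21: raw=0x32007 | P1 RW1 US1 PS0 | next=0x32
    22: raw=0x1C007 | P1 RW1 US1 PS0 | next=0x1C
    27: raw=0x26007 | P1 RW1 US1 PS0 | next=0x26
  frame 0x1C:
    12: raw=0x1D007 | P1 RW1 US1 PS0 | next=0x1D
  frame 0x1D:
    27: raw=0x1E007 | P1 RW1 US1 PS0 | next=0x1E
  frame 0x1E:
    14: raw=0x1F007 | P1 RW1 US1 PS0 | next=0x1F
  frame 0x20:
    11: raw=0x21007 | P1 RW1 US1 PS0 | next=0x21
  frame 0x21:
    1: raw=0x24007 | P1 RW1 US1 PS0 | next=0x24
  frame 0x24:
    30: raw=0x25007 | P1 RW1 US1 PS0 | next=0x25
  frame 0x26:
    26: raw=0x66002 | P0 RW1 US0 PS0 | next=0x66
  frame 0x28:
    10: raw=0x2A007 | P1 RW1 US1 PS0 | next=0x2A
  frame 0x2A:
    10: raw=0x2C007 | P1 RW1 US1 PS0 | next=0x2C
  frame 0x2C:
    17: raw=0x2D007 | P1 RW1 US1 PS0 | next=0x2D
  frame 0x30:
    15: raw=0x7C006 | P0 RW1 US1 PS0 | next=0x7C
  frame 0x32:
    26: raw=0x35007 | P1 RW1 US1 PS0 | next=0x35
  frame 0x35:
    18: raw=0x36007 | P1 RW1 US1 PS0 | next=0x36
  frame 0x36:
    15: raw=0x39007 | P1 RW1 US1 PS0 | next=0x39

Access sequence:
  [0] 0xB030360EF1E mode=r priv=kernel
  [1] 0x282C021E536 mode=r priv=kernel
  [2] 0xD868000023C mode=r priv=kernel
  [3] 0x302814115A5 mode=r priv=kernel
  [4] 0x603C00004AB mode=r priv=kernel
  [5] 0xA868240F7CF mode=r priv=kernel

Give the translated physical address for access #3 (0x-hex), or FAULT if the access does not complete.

Trace:
#0 VA=0xB030360EF1E (r,kernel):
  lvl0: tbl 0x1A, slot 22 ⇒ 0x1C007 (P1/RW1/US1/PS0)
  lvl1: tbl 0x1C, slot 12 ⇒ 0x1D007 (P1/RW1/US1/PS0)
  lvl2: tbl 0x1D, slot 27 ⇒ 0x1E007 (P1/RW1/US1/PS0)
  lvl3: tbl 0x1E, slot 14 ⇒ 0x1F007 (P1/RW1/US1/PS0)
  ✓ 0x1FF1E  — 4 lookups
#1 VA=0x282C021E536 (r,kernel):
  lvl0: tbl 0x1A, slot 5 ⇒ 0x20007 (P1/RW1/US1/PS0)
  lvl1: tbl 0x20, slot 11 ⇒ 0x21007 (P1/RW1/US1/PS0)
  lvl2: tbl 0x21, slot 1 ⇒ 0x24007 (P1/RW1/US1/PS0)
  lvl3: tbl 0x24, slot 30 ⇒ 0x25007 (P1/RW1/US1/PS0)
  ✓ 0x25536  — 4 lookups
#2 VA=0xD868000023C (r,kernel):
  lvl0: tbl 0x1A, slot 27 ⇒ 0x26007 (P1/RW1/US1/PS0)
  lvl1: tbl 0x26, slot 26 ⇒ 0x66002 (P0/RW1/US0/PS0)
  ⇒ fault: PAGE_NOT_PRESENT  — 2 lookups
#3 VA=0x302814115A5 (r,kernel):
  lvl0: tbl 0x1A, slot 6 ⇒ 0x28007 (P1/RW1/US1/PS0)
  lvl1: tbl 0x28, slot 10 ⇒ 0x2A007 (P1/RW1/US1/PS0)
  lvl2: tbl 0x2A, slot 10 ⇒ 0x2C007 (P1/RW1/US1/PS0)
  lvl3: tbl 0x2C, slot 17 ⇒ 0x2D007 (P1/RW1/US1/PS0)
  ✓ 0x2D5A5  — 4 lookups
#4 VA=0x603C00004AB (r,kernel):
  lvl0: tbl 0x1A, slot 12 ⇒ 0x30007 (P1/RW1/US1/PS0)
  lvl1: tbl 0x30, slot 15 ⇒ 0x7C006 (P0/RW1/US1/PS0)
  ⇒ fault: PAGE_NOT_PRESENT  — 2 lookups
#5 VA=0xA868240F7CF (r,kernel):
  lvl0: tbl 0x1A, slot 21 ⇒ 0x32007 (P1/RW1/US1/PS0)
  lvl1: tbl 0x32, slot 26 ⇒ 0x35007 (P1/RW1/US1/PS0)
  lvl2: tbl 0x35, slot 18 ⇒ 0x36007 (P1/RW1/US1/PS0)
  lvl3: tbl 0x36, slot 15 ⇒ 0x39007 (P1/RW1/US1/PS0)
  ✓ 0x397CF  — 4 lookups

Access #3 PA: 0x2D5A5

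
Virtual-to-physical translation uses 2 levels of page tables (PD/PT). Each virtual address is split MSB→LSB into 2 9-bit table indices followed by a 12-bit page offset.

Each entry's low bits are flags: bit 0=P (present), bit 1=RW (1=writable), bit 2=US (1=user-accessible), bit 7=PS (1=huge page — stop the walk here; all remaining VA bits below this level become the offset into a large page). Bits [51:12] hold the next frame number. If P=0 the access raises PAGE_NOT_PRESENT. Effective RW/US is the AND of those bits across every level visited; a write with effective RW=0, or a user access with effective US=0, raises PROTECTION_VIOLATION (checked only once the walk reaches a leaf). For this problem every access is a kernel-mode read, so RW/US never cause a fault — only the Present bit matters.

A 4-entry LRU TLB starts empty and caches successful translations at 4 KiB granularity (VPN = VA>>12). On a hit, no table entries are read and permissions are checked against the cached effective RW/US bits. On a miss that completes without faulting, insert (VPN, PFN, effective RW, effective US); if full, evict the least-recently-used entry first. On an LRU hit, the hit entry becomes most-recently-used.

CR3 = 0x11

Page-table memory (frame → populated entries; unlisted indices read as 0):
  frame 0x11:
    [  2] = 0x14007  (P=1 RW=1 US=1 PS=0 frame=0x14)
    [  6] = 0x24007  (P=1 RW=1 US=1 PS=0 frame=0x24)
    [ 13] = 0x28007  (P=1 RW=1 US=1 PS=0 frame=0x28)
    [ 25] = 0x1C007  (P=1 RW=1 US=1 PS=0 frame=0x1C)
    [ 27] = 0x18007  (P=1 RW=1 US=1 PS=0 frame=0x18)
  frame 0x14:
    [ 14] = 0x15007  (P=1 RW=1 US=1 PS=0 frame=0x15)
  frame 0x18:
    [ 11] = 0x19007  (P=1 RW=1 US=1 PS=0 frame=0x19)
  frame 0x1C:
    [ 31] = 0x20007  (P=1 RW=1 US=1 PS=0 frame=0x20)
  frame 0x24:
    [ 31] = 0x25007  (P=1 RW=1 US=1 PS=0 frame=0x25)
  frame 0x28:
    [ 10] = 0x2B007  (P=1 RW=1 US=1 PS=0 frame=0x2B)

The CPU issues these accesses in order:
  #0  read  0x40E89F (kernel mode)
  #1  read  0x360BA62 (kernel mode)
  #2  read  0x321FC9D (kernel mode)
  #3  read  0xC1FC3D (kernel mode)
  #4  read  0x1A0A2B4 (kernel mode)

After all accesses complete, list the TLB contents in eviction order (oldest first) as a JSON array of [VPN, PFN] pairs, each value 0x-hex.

Walk each access:
#0 VA=0x40E89F (r,kernel):
  lvl0: tbl 0x11, slot 2 ⇒ 0x14007 (P1/RW1/US1/PS0)
  lvl1: tbl 0x14, slot 14 ⇒ 0x15007 (P1/RW1/US1/PS0)
  ✓ 0x1589F  — 2 lookups
#1 VA=0x360BA62 (r,kernel):
  lvl0: tbl 0x11, slot 27 ⇒ 0x18007 (P1/RW1/US1/PS0)
  lvl1: tbl 0x18, slot 11 ⇒ 0x19007 (P1/RW1/US1/PS0)
  ✓ 0x19A62  — 2 lookups
#2 VA=0x321FC9D (r,kernel):
  lvl0: tbl 0x11, slot 25 ⇒ 0x1C007 (P1/RW1/US1/PS0)
  lvl1: tbl 0x1C, slot 31 ⇒ 0x20007 (P1/RW1/US1/PS0)
  ✓ 0x20C9D  — 2 lookups
#3 VA=0xC1FC3D (r,kernel):
  lvl0: tbl 0x11, slot 6 ⇒ 0x24007 (P1/RW1/US1/PS0)
  lvl1: tbl 0x24, slot 31 ⇒ 0x25007 (P1/RW1/US1/PS0)
  ✓ 0x25C3D  — 2 lookups
#4 VA=0x1A0A2B4 (r,kernel):
  lvl0: tbl 0x11, slot 13 ⇒ 0x28007 (P1/RW1/US1/PS0)
  lvl1: tbl 0x28, slot 10 ⇒ 0x2B007 (P1/RW1/US1/PS0)
  ✓ 0x2B2B4  — 2 lookups

TLB: [["0x360B", "0x19"], ["0x321F", "0x20"], ["0xC1F", "0x25"], ["0x1A0A", "0x2B"]]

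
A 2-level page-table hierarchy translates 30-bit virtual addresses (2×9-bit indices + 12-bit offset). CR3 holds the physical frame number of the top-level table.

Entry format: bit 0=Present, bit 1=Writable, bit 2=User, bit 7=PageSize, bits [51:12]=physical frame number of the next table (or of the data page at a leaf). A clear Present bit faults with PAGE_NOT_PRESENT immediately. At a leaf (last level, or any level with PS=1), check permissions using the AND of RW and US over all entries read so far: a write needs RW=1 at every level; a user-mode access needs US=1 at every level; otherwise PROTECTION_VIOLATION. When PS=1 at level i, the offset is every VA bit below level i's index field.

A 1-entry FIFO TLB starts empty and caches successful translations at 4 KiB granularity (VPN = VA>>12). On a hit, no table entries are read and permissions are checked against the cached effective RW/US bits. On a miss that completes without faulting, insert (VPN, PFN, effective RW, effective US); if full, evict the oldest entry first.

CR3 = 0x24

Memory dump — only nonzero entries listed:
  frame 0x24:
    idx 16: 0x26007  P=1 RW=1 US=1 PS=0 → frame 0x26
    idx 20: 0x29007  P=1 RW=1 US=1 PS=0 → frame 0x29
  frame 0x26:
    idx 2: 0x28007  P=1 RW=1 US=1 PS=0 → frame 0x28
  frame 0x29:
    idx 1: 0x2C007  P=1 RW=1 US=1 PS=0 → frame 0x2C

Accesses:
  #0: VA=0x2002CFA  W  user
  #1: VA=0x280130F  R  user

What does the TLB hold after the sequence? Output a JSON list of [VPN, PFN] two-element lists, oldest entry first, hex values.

Trace:
#0 VA=0x2002CFA (w,user):
  [0] read 0x24 idx=16: raw=0x26007 flags P=1 W=1 U=1 S=0
  [1] read 0x26 idx=2: raw=0x28007 flags P=1 W=1 U=1 S=0
  → PA=0x28CFA  (2 entries read)
#1 VA=0x280130F (r,user):
  [0] read 0x24 idx=20: raw=0x29007 flags P=1 W=1 U=1 S=0
  [1] read 0x29 idx=1: raw=0x2C007 flags P=1 W=1 U=1 S=0
  → PA=0x2C30F  (2 entries read)

TLB: [["0x2801", "0x2C"]]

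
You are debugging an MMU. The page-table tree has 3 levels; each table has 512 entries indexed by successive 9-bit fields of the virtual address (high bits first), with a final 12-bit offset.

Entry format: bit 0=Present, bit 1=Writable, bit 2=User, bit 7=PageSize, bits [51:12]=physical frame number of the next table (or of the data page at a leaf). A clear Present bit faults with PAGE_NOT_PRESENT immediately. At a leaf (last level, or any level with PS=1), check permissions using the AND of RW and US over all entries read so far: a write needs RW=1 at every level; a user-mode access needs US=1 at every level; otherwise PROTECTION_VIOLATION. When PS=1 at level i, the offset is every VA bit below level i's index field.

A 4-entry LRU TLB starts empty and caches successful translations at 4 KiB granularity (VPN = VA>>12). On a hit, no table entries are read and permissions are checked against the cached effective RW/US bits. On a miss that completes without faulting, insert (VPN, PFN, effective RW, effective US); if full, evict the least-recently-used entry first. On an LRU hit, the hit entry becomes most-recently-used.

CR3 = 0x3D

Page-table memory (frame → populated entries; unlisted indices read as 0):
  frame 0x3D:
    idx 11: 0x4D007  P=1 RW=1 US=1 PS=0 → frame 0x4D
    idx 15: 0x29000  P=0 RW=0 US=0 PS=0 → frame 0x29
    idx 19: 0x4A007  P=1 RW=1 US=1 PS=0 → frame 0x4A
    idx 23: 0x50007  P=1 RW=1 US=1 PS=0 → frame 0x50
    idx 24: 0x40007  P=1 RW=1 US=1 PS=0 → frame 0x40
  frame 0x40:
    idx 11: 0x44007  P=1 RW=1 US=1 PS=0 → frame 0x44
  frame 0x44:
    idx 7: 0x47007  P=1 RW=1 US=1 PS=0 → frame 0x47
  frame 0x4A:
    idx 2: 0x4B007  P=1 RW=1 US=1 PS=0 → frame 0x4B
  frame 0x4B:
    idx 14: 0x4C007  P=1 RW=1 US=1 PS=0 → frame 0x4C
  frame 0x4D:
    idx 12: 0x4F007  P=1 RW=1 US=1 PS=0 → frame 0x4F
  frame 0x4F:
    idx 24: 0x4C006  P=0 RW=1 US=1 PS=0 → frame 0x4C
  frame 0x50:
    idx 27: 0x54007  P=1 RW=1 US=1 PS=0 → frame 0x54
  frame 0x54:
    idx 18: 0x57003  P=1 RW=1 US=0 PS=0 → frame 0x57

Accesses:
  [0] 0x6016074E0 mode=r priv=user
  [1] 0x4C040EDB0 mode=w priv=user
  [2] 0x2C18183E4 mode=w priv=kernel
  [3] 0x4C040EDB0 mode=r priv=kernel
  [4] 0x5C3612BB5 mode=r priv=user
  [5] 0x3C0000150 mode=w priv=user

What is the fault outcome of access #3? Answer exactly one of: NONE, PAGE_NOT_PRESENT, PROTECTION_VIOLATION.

Walk each access:
#0 VA=0x6016074E0 (r,user):
  [0] read 0x3D idx=24: raw=0x40007 flags P=1 W=1 U=1 S=0
  [1] read 0x40 idx=11: raw=0x44007 flags P=1 W=1 U=1 S=0
  [2] read 0x44 idx=7: raw=0x47007 flags P=1 W=1 U=1 S=0
  ✓ 0x474E0  — 3 lookups
#1 VA=0x4C040EDB0 (w,user):
  [0] read 0x3D idx=19: raw=0x4A007 flags P=1 W=1 U=1 S=0
  [1] read 0x4A idx=2: raw=0x4B007 flags P=1 W=1 U=1 S=0
  [2] read 0x4B idx=14: raw=0x4C007 flags P=1 W=1 U=1 S=0
  ✓ 0x4CDB0  — 3 lookups
#2 VA=0x2C18183E4 (w,kernel):
  [0] read 0x3D idx=11: raw=0x4D007 flags P=1 W=1 U=1 S=0
  [1] read 0x4D idx=12: raw=0x4F007 flags P=1 W=1 U=1 S=0
  [2] read 0x4F idx=24: raw=0x4C006 flags P=0 W=1 U=1 S=0
  ⇒ fault: PAGE_NOT_PRESENT  — 3 lookups
#3 VA=0x4C040EDB0 (r,kernel):
  TLB hit vpn=0x4C040E → PA=0x4CDB0
#4 VA=0x5C3612BB5 (r,user):
  [0] read 0x3D idx=23: raw=0x50007 flags P=1 W=1 U=1 S=0
  [1] read 0x50 idx=27: raw=0x54007 flags P=1 W=1 U=1 S=0
  [2] read 0x54 idx=18: raw=0x57003 flags P=1 W=1 U=0 S=0
  ⇒ fault: PROTECTION_VIOLATION  — 3 lookups
#5 VA=0x3C0000150 (w,user):
  [0] read 0x3D idx=15: raw=0x29000 flags P=0 W=0 U=0 S=0
  ⇒ fault: PAGE_NOT_PRESENT  — 1 lookups

Access #3 fault: NONE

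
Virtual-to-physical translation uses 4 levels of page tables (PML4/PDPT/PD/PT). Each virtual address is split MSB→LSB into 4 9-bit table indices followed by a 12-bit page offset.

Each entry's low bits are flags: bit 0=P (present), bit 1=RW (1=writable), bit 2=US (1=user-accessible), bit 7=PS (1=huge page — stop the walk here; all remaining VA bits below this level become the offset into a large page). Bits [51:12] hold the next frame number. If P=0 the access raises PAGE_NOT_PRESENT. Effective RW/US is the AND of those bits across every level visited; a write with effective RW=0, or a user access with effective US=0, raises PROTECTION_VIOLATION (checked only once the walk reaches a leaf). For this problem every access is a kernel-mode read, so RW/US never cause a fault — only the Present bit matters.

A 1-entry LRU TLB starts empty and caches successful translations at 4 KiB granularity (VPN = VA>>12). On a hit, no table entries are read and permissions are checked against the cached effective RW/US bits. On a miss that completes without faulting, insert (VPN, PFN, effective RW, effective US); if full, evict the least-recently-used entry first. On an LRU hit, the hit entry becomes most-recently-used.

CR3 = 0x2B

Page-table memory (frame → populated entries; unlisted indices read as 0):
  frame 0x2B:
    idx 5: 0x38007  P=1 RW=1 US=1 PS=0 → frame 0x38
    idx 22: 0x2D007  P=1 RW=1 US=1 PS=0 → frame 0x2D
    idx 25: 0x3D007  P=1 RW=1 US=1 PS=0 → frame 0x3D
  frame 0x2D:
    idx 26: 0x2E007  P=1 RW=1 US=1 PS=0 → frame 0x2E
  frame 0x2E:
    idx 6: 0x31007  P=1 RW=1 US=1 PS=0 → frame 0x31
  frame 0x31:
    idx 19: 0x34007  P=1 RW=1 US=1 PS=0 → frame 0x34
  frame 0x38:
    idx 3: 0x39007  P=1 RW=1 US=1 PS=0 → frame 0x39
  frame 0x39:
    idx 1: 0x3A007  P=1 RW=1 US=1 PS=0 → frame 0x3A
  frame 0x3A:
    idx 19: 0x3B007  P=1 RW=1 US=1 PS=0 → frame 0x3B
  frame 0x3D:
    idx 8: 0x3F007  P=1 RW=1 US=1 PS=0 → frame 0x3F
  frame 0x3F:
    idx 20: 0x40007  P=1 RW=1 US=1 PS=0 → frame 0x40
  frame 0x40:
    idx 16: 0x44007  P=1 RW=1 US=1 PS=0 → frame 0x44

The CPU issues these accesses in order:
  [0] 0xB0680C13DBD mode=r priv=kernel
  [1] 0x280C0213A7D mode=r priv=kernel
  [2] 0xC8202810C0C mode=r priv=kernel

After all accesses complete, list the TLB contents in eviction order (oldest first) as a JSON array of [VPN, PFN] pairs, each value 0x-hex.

Walk each access:
#0 VA=0xB0680C13DBD (r,kernel):
  L0 @0x2B[22] → 0x2D007  P=1,RW=1,US=1,PS=0
  L1 @0x2D[26] → 0x2E007  P=1,RW=1,US=1,PS=0
  L2 @0x2E[6] → 0x31007  P=1,RW=1,US=1,PS=0
  L3 @0x31[19] → 0x34007  P=1,RW=1,US=1,PS=0
  ⇒ phys 0x34DBD  [4 reads]
#1 VA=0x280C0213A7D (r,kernel):
  L0 @0x2B[5] → 0x38007  P=1,RW=1,US=1,PS=0
  L1 @0x38[3] → 0x39007  P=1,RW=1,US=1,PS=0
  L2 @0x39[1] → 0x3A007  P=1,RW=1,US=1,PS=0
  L3 @0x3A[19] → 0x3B007  P=1,RW=1,US=1,PS=0
  ⇒ phys 0x3BA7D  [4 reads]
#2 VA=0xC8202810C0C (r,kernel):
  L0 @0x2B[25] → 0x3D007  P=1,RW=1,US=1,PS=0
  L1 @0x3D[8] → 0x3F007  P=1,RW=1,US=1,PS=0
  L2 @0x3F[20] → 0x40007  P=1,RW=1,US=1,PS=0
  L3 @0x40[16] → 0x44007  P=1,RW=1,US=1,PS=0
  ⇒ phys 0x44C0C  [4 reads]

TLB: [["0xC8202810", "0x44"]]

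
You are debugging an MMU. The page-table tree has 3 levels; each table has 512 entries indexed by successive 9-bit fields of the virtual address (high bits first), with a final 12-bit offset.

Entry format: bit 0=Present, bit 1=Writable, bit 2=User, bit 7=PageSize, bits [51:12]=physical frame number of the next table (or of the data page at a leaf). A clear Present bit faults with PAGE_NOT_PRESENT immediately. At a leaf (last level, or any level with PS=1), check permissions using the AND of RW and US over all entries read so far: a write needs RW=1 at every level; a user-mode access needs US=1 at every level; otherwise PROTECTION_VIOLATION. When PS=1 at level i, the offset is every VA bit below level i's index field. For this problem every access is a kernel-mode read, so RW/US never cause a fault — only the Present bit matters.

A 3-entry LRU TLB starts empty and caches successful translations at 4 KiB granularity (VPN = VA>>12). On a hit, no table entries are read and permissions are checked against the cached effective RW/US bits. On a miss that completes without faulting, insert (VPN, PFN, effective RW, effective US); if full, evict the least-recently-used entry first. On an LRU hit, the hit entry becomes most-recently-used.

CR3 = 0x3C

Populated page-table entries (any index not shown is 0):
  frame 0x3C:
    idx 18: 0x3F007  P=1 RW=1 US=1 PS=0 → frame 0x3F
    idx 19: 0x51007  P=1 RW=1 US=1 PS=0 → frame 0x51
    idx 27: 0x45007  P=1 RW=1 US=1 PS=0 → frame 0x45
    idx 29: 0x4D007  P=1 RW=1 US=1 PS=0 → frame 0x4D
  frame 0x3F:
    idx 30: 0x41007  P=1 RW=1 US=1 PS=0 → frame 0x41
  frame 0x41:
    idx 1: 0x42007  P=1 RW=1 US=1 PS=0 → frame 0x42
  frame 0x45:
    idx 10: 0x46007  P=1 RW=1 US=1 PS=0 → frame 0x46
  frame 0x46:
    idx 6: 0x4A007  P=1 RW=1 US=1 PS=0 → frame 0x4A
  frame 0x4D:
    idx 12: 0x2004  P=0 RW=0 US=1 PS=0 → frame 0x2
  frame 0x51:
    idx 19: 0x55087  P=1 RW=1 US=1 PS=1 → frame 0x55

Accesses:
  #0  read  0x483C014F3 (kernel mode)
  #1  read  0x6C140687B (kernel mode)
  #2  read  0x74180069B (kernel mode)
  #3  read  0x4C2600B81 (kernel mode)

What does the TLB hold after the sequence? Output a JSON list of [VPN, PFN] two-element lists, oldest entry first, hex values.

Trace:
#0 VA=0x483C014F3 (r,kernel):
  [0] read 0x3C idx=18: raw=0x3F007 flags P=1 W=1 U=1 S=0
  [1] read 0x3F idx=30: raw=0x41007 flags P=1 W=1 U=1 S=0
  [2] read 0x41 idx=1: raw=0x42007 flags P=1 W=1 U=1 S=0
  → PA=0x424F3  (3 entries read)
#1 VA=0x6C140687B (r,kernel):
  [0] read 0x3C idx=27: raw=0x45007 flags P=1 W=1 U=1 S=0
  [1] read 0x45 idx=10: raw=0x46007 flags P=1 W=1 U=1 S=0
  [2] read 0x46 idx=6: raw=0x4A007 flags P=1 W=1 U=1 S=0
  → PA=0x4A87B  (3 entries read)
#2 VA=0x74180069B (r,kernel):
  [0] read 0x3C idx=29: raw=0x4D007 flags P=1 W=1 U=1 S=0
  [1] read 0x4D idx=12: raw=0x2004 flags P=0 W=0 U=1 S=0
  → PAGE_NOT_PRESENT  (2 entries read)
#3 VA=0x4C2600B81 (r,kernel):
  [0] read 0x3C idx=19: raw=0x51007 flags P=1 W=1 U=1 S=0
  [1] read 0x51 idx=19: raw=0x55087 flags P=1 W=1 U=1 S=1
  → PA=0x55B81 (huge @L1)  (2 entries read)

TLB: [["0x483C01", "0x42"], ["0x6C1406", "0x4A"], ["0x4C2600", "0x55"]]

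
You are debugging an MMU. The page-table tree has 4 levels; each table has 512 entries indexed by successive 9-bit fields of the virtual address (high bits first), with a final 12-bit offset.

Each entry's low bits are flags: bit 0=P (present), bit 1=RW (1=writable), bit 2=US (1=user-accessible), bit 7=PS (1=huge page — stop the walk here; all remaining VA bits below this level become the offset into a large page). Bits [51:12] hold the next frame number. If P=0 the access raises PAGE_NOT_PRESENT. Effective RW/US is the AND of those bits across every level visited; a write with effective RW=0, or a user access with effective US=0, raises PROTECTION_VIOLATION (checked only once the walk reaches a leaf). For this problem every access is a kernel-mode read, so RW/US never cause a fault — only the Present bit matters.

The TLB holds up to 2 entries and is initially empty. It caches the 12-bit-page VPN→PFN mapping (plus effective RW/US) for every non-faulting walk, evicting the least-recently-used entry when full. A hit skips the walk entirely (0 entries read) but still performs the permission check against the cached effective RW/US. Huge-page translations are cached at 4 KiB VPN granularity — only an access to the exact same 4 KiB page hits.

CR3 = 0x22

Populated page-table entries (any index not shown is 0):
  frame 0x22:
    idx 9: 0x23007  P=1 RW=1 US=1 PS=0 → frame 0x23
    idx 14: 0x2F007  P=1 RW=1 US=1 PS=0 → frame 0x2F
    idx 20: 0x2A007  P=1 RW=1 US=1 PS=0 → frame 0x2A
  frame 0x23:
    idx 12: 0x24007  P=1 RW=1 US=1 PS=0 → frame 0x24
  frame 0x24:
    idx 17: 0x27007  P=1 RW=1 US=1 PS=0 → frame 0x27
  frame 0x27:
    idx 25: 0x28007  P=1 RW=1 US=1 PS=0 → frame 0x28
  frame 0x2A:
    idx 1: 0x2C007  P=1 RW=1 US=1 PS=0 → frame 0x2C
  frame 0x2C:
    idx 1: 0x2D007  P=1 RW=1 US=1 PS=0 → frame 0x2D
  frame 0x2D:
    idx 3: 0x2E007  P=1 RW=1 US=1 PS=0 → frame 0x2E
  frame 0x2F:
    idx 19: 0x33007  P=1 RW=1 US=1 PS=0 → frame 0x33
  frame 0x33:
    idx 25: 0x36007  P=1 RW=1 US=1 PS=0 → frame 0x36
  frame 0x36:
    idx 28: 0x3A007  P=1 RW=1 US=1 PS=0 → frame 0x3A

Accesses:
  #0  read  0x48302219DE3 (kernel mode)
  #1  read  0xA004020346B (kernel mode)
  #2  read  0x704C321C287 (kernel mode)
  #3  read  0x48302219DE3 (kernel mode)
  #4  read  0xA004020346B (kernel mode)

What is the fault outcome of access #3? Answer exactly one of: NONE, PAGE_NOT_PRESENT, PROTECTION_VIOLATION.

Trace:
#0 VA=0x48302219DE3 (r,kernel):
  lvl0: tbl 0x22, slot 9 ⇒ 0x23007 (P1/RW1/US1/PS0)
  lvl1: tbl 0x23, slot 12 ⇒ 0x24007 (P1/RW1/US1/PS0)
  lvl2: tbl 0x24, slot 17 ⇒ 0x27007 (P1/RW1/US1/PS0)
  lvl3: tbl 0x27, slot 25 ⇒ 0x28007 (P1/RW1/US1/PS0)
  → PA=0x28DE3  (4 entries read)
#1 VA=0xA004020346B (r,kernel):
  lvl0: tbl 0x22, slot 20 ⇒ 0x2A007 (P1/RW1/US1/PS0)
  lvl1: tbl 0x2A, slot 1 ⇒ 0x2C007 (P1/RW1/US1/PS0)
  lvl2: tbl 0x2C, slot 1 ⇒ 0x2D007 (P1/RW1/US1/PS0)
  lvl3: tbl 0x2D, slot 3 ⇒ 0x2E007 (P1/RW1/US1/PS0)
  → PA=0x2E46B  (4 entries read)
#2 VA=0x704C321C287 (r,kernel):
  lvl0: tbl 0x22, slot 14 ⇒ 0x2F007 (P1/RW1/US1/PS0)
  lvl1: tbl 0x2F, slot 19 ⇒ 0x33007 (P1/RW1/US1/PS0)
  lvl2: tbl 0x33, slot 25 ⇒ 0x36007 (P1/RW1/US1/PS0)
  lvl3: tbl 0x36, slot 28 ⇒ 0x3A007 (P1/RW1/US1/PS0)
  → PA=0x3A287  (4 entries read)
#3 VA=0x48302219DE3 (r,kernel):
  lvl0: tbl 0x22, slot 9 ⇒ 0x23007 (P1/RW1/US1/PS0)
  lvl1: tbl 0x23, slot 12 ⇒ 0x24007 (P1/RW1/US1/PS0)
  lvl2: tbl 0x24, slot 17 ⇒ 0x27007 (P1/RW1/US1/PS0)
  lvl3: tbl 0x27, slot 25 ⇒ 0x28007 (P1/RW1/US1/PS0)
  → PA=0x28DE3  (4 entries read)
#4 VA=0xA004020346B (r,kernel):
  lvl0: tbl 0x22, slot 20 ⇒ 0x2A007 (P1/RW1/US1/PS0)
  lvl1: tbl 0x2A, slot 1 ⇒ 0x2C007 (P1/RW1/US1/PS0)
  lvl2: tbl 0x2C, slot 1 ⇒ 0x2D007 (P1/RW1/US1/PS0)
  lvl3: tbl 0x2D, slot 3 ⇒ 0x2E007 (P1/RW1/US1/PS0)
  → PA=0x2E46B  (4 entries read)

Access #3 fault: NONE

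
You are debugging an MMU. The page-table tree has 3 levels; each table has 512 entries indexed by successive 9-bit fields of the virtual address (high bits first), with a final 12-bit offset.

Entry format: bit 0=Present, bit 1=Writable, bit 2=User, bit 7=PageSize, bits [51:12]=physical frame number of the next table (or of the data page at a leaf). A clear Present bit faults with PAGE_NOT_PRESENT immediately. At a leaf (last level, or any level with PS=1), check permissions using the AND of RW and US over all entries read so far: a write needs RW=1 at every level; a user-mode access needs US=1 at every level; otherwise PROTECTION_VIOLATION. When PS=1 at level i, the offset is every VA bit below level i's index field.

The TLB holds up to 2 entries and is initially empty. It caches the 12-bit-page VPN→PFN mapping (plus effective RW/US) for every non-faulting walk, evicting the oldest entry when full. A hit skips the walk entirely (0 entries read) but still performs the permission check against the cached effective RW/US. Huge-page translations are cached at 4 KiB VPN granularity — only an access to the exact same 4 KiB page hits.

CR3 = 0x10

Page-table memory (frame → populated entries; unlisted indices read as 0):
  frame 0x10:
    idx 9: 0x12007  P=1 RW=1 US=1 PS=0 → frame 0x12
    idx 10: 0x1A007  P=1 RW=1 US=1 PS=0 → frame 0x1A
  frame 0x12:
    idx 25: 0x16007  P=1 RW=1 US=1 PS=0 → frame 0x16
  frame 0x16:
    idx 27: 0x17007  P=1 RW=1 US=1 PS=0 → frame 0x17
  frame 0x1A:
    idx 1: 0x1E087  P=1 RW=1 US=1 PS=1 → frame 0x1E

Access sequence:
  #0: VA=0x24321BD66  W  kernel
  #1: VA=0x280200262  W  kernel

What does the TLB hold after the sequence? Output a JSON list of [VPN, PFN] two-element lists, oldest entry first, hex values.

Per-access translation:
#0 VA=0x24321BD66 (w,kernel):
  L0: frame=0x10 idx=9 entry=0x12007 [P=1 RW=1 US=1 PS=0]
  L1: frame=0x12 idx=25 entry=0x16007 [P=1 RW=1 US=1 PS=0]
  L2: frame=0x16 idx=27 entry=0x17007 [P=1 RW=1 US=1 PS=0]
  ⇒ phys 0x17D66  [3 reads]
#1 VA=0x280200262 (w,kernel):
  L0: frame=0x10 idx=10 entry=0x1A007 [P=1 RW=1 US=1 PS=0]
  L1: frame=0x1A idx=1 entry=0x1E087 [P=1 RW=1 US=1 PS=1]
  ⇒ phys 0x1E262 (huge @L1)  [2 reads]

TLB: [["0x24321B", "0x17"], ["0x280200", "0x1E"]]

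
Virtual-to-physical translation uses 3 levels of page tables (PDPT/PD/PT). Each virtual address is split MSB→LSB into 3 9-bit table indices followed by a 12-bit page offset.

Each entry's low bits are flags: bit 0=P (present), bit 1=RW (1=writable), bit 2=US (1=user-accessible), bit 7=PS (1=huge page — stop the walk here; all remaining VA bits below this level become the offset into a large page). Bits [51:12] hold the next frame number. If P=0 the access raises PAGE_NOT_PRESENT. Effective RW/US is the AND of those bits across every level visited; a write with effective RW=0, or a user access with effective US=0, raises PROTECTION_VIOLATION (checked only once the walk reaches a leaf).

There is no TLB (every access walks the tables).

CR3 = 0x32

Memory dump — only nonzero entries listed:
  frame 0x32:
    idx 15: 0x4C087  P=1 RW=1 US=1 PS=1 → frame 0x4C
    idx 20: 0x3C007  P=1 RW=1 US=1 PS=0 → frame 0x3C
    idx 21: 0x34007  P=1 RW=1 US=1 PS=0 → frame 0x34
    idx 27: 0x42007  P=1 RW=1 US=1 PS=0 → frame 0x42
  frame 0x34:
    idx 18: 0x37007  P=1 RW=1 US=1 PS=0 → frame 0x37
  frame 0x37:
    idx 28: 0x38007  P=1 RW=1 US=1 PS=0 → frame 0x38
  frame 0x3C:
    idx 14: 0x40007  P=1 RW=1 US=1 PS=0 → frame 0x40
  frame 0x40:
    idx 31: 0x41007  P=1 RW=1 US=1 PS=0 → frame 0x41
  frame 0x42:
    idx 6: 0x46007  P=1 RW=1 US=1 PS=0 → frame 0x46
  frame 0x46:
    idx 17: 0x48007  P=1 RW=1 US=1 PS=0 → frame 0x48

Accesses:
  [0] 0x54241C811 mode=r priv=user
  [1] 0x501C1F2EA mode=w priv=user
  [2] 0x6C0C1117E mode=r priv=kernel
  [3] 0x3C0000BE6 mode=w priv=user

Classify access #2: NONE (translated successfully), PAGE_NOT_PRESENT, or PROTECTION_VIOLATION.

Trace:
#0 VA=0x54241C811 (r,user):
  L0 @0x32[21] → 0x34007  P=1,RW=1,US=1,PS=0
  L1 @0x34[18] → 0x37007  P=1,RW=1,US=1,PS=0
  L2 @0x37[28] → 0x38007  P=1,RW=1,US=1,PS=0
  ⇒ phys 0x38811  [3 reads]
#1 VA=0x501C1F2EA (w,user):
  L0 @0x32[20] → 0x3C007  P=1,RW=1,US=1,PS=0
  L1 @0x3C[14] → 0x40007  P=1,RW=1,US=1,PS=0
  L2 @0x40[31] → 0x41007  P=1,RW=1,US=1,PS=0
  ⇒ phys 0x412EA  [3 reads]
#2 VA=0x6C0C1117E (r,kernel):
  L0 @0x32[27] → 0x42007  P=1,RW=1,US=1,PS=0
  L1 @0x42[6] → 0x46007  P=1,RW=1,US=1,PS=0
  L2 @0x46[17] → 0x48007  P=1,RW=1,US=1,PS=0
  ⇒ phys 0x4817E  [3 reads]
#3 VA=0x3C0000BE6 (w,user):
  L0 @0x32[15] → 0x4C087  P=1,RW=1,US=1,PS=1
  ⇒ phys 0x4CBE6 (huge @L0)  [1 reads]

Access #2 fault: NONE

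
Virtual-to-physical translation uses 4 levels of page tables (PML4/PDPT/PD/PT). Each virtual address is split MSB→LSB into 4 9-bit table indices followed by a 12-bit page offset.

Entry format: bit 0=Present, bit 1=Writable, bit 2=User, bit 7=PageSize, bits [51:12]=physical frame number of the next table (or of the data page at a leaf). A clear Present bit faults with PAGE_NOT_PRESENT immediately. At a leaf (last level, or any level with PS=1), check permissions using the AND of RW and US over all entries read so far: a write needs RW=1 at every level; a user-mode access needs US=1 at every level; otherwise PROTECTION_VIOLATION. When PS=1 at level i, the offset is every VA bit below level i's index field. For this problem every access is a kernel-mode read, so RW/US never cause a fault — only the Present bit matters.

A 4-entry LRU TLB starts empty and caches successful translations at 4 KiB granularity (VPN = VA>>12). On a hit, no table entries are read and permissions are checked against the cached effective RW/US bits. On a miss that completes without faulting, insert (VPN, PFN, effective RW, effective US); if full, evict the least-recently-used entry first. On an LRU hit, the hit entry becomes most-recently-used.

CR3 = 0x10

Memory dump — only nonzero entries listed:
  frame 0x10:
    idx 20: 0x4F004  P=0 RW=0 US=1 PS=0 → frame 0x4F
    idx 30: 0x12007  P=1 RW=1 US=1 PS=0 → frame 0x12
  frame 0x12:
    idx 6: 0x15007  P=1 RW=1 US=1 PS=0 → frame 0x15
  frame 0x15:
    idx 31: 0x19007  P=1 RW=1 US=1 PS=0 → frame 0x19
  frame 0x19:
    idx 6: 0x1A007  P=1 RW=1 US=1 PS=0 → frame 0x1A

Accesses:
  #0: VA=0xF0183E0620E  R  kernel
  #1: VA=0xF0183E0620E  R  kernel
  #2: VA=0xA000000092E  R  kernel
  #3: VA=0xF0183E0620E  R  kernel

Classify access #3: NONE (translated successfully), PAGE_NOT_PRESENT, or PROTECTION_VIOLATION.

Walk each access:
#0 VA=0xF0183E0620E (r,kernel):
  L0 @0x10[30] → 0x12007  P=1,RW=1,US=1,PS=0
  L1 @0x12[6] → 0x15007  P=1,RW=1,US=1,PS=0
  L2 @0x15[31] → 0x19007  P=1,RW=1,US=1,PS=0
  L3 @0x19[6] → 0x1A007  P=1,RW=1,US=1,PS=0
  ✓ 0x1A20E  — 4 lookups
#1 VA=0xF0183E0620E (r,kernel):
  TLB hit vpn=0xF0183E06 → PA=0x1A20E
#2 VA=0xA000000092E (r,kernel):
  L0 @0x10[20] → 0x4F004  P=0,RW=0,US=1,PS=0
  → PAGE_NOT_PRESENT  (1 entries read)
#3 VA=0xF0183E0620E (r,kernel):
  TLB hit vpn=0xF0183E06 → PA=0x1A20E

Access #3 fault: NONE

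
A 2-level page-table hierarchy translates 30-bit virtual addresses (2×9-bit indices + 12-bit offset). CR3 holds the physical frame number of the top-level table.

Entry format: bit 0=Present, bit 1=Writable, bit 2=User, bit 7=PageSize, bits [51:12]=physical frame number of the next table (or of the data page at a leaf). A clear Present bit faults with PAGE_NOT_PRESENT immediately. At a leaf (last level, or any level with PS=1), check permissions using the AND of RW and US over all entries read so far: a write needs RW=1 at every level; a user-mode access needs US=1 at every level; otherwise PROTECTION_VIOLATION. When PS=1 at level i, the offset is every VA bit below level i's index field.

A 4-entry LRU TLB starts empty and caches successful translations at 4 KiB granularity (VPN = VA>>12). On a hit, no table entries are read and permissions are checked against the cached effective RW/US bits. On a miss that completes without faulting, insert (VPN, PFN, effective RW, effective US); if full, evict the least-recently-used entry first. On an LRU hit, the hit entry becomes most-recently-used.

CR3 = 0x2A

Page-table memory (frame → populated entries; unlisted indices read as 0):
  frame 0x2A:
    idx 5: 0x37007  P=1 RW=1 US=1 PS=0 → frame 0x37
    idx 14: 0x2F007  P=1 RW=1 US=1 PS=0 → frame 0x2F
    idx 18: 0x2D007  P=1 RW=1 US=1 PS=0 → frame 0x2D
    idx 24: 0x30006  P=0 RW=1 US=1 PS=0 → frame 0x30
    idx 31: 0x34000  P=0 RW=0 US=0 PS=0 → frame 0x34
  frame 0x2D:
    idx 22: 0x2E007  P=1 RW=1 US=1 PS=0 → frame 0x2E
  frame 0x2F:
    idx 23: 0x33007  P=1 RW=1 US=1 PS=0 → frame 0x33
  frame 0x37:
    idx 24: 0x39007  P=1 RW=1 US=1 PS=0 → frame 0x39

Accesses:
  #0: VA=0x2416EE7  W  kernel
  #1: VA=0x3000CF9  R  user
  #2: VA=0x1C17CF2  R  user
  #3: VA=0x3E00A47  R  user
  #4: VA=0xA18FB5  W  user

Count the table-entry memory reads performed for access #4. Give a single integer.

Trace:
#0 VA=0x2416EE7 (w,kernel):
  L0: frame=0x2A idx=18 entry=0x2D007 [P=1 RW=1 US=1 PS=0]
  L1: frame=0x2D idx=22 entry=0x2E007 [P=1 RW=1 US=1 PS=0]
  ⇒ phys 0x2EEE7  [2 reads]
#1 VA=0x3000CF9 (r,user):
  L0: frame=0x2A idx=24 entry=0x30006 [P=0 RW=1 US=1 PS=0]
  ✗ PAGE_NOT_PRESENT  [1 reads]
#2 VA=0x1C17CF2 (r,user):
  L0: frame=0x2A idx=14 entry=0x2F007 [P=1 RW=1 US=1 PS=0]
  L1: frame=0x2F idx=23 entry=0x33007 [P=1 RW=1 US=1 PS=0]
  ⇒ phys 0x33CF2  [2 reads]
#3 VA=0x3E00A47 (r,user):
  L0: frame=0x2A idx=31 entry=0x34000 [P=0 RW=0 US=0 PS=0]
  ✗ PAGE_NOT_PRESENT  [1 reads]
#4 VA=0xA18FB5 (w,user):
  L0: frame=0x2A idx=5 entry=0x37007 [P=1 RW=1 US=1 PS=0]
  L1: frame=0x37 idx=24 entry=0x39007 [P=1 RW=1 US=1 PS=0]
  ⇒ phys 0x39FB5  [2 reads]

Entries read for #4: 2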